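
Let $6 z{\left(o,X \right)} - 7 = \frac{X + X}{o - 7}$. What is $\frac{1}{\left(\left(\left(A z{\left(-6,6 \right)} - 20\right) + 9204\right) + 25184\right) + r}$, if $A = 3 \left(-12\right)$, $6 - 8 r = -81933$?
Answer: $\frac{104}{4635687} \approx 2.2435 \cdot 10^{-5}$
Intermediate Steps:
$z{\left(o,X \right)} = \frac{7}{6} + \frac{X}{3 \left(-7 + o\right)}$ ($z{\left(o,X \right)} = \frac{7}{6} + \frac{\left(X + X\right) \frac{1}{o - 7}}{6} = \frac{7}{6} + \frac{2 X \frac{1}{-7 + o}}{6} = \frac{7}{6} + \frac{X}{3 \left(-7 + o\right)}$)
$r = \frac{81939}{8}$ ($r = \frac{3}{4} - - \frac{81933}{8} = \frac{3}{4} + \frac{81933}{8} = \frac{81939}{8} \approx 10242.0$)
$A = -36$
$\frac{1}{\left(\left(\left(A z{\left(-6,6 \right)} - 20\right) + 9204\right) + 25184\right) + r} = \frac{1}{\left(\left(\left(- 36 \frac{-49 + 2 \cdot 6 + 7 \left(-6\right)}{6 \left(-7 - 6\right)} - 20\right) + 9204\right) + 25184\right) + \frac{81939}{8}} = \frac{1}{\left(\left(\left(- 36 \frac{-49 + 12 - 42}{6 \left(-13\right)} - 20\right) + 9204\right) + 25184\right) + \frac{81939}{8}} = \frac{1}{\left(\left(\left(- 36 \cdot \frac{1}{6} \left(- \frac{1}{13}\right) \left(-79\right) - 20\right) + 9204\right) + 25184\right) + \frac{81939}{8}} = \frac{1}{\left(\left(\left(\left(-36\right) \frac{79}{78} - 20\right) + 9204\right) + 25184\right) + \frac{81939}{8}} = \frac{1}{\left(\left(\left(- \frac{474}{13} - 20\right) + 9204\right) + 25184\right) + \frac{81939}{8}} = \frac{1}{\left(\left(- \frac{734}{13} + 9204\right) + 25184\right) + \frac{81939}{8}} = \frac{1}{\left(\frac{118918}{13} + 25184\right) + \frac{81939}{8}} = \frac{1}{\frac{446310}{13} + \frac{81939}{8}} = \frac{1}{\frac{4635687}{104}} = \frac{104}{4635687}$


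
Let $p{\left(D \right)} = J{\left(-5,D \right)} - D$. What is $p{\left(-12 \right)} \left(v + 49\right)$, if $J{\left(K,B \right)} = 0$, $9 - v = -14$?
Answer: $864$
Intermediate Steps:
$v = 23$ ($v = 9 - -14 = 9 + 14 = 23$)
$p{\left(D \right)} = - D$ ($p{\left(D \right)} = 0 - D = - D$)
$p{\left(-12 \right)} \left(v + 49\right) = \left(-1\right) \left(-12\right) \left(23 + 49\right) = 12 \cdot 72 = 864$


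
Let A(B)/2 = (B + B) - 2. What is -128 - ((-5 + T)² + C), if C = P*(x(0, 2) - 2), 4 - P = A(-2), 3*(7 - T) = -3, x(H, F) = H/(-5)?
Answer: -105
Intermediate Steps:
x(H, F) = -H/5 (x(H, F) = H*(-⅕) = -H/5)
T = 8 (T = 7 - ⅓*(-3) = 7 + 1 = 8)
A(B) = -4 + 4*B (A(B) = 2*((B + B) - 2) = 2*(2*B - 2) = 2*(-2 + 2*B) = -4 + 4*B)
P = 16 (P = 4 - (-4 + 4*(-2)) = 4 - (-4 - 8) = 4 - 1*(-12) = 4 + 12 = 16)
C = -32 (C = 16*(-⅕*0 - 2) = 16*(0 - 2) = 16*(-2) = -32)
-128 - ((-5 + T)² + C) = -128 - ((-5 + 8)² - 32) = -128 - (3² - 32) = -128 - (9 - 32) = -128 - 1*(-23) = -128 + 23 = -105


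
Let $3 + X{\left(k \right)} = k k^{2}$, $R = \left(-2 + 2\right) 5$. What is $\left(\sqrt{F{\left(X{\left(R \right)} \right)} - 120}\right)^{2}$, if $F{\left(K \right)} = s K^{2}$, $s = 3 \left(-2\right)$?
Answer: $-174$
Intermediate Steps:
$R = 0$ ($R = 0 \cdot 5 = 0$)
$s = -6$
$X{\left(k \right)} = -3 + k^{3}$ ($X{\left(k \right)} = -3 + k k^{2} = -3 + k^{3}$)
$F{\left(K \right)} = - 6 K^{2}$
$\left(\sqrt{F{\left(X{\left(R \right)} \right)} - 120}\right)^{2} = \left(\sqrt{- 6 \left(-3 + 0^{3}\right)^{2} - 120}\right)^{2} = \left(\sqrt{- 6 \left(-3 + 0\right)^{2} - 120}\right)^{2} = \left(\sqrt{- 6 \left(-3\right)^{2} - 120}\right)^{2} = \left(\sqrt{\left(-6\right) 9 - 120}\right)^{2} = \left(\sqrt{-54 - 120}\right)^{2} = \left(\sqrt{-174}\right)^{2} = \left(i \sqrt{174}\right)^{2} = -174$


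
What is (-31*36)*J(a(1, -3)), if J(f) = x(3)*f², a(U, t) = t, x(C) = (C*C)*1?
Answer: -90396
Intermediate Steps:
x(C) = C² (x(C) = C²*1 = C²)
J(f) = 9*f² (J(f) = 3²*f² = 9*f²)
(-31*36)*J(a(1, -3)) = (-31*36)*(9*(-3)²) = -10044*9 = -1116*81 = -90396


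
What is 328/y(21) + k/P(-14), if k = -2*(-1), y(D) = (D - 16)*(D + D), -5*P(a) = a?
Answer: 239/105 ≈ 2.2762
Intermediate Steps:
P(a) = -a/5
y(D) = 2*D*(-16 + D) (y(D) = (-16 + D)*(2*D) = 2*D*(-16 + D))
k = 2
328/y(21) + k/P(-14) = 328/((2*21*(-16 + 21))) + 2/((-1/5*(-14))) = 328/((2*21*5)) + 2/(14/5) = 328/210 + 2*(5/14) = 328*(1/210) + 5/7 = 164/105 + 5/7 = 239/105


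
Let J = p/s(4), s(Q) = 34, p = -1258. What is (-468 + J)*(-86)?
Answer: 43430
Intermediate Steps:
J = -37 (J = -1258/34 = -1258*1/34 = -37)
(-468 + J)*(-86) = (-468 - 37)*(-86) = -505*(-86) = 43430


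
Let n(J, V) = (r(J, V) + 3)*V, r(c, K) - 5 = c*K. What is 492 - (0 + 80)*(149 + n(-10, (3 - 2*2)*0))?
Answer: -11428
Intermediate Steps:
r(c, K) = 5 + K*c (r(c, K) = 5 + c*K = 5 + K*c)
n(J, V) = V*(8 + J*V) (n(J, V) = ((5 + V*J) + 3)*V = ((5 + J*V) + 3)*V = (8 + J*V)*V = V*(8 + J*V))
492 - (0 + 80)*(149 + n(-10, (3 - 2*2)*0)) = 492 - (0 + 80)*(149 + ((3 - 2*2)*0)*(8 - 10*(3 - 2*2)*0)) = 492 - 80*(149 + ((3 - 4)*0)*(8 - 10*(3 - 4)*0)) = 492 - 80*(149 + (-1*0)*(8 - (-10)*0)) = 492 - 80*(149 + 0*(8 - 10*0)) = 492 - 80*(149 + 0*(8 + 0)) = 492 - 80*(149 + 0*8) = 492 - 80*(149 + 0) = 492 - 80*149 = 492 - 1*11920 = 492 - 11920 = -11428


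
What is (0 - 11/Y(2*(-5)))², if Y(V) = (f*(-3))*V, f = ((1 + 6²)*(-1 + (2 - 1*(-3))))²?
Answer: 121/431806694400 ≈ 2.8022e-10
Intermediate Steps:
f = 21904 (f = ((1 + 36)*(-1 + (2 + 3)))² = (37*(-1 + 5))² = (37*4)² = 148² = 21904)
Y(V) = -65712*V (Y(V) = (21904*(-3))*V = -65712*V)
(0 - 11/Y(2*(-5)))² = (0 - 11/((-131424*(-5))))² = (0 - 11/((-65712*(-10))))² = (0 - 11/657120)² = (-11/657120)² = 121/431806694400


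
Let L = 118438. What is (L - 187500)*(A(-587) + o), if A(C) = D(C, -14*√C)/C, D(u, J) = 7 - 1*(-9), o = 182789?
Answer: -7410154184874/587 ≈ -1.2624e+10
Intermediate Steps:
D(u, J) = 16 (D(u, J) = 7 + 9 = 16)
A(C) = 16/C
(L - 187500)*(A(-587) + o) = (118438 - 187500)*(16/(-587) + 182789) = -69062*(16*(-1/587) + 182789) = -69062*(-16/587 + 182789) = -69062*107297127/587 = -7410154184874/587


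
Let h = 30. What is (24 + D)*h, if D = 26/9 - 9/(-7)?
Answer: 17750/21 ≈ 845.24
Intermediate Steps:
D = 263/63 (D = 26*(⅑) - 9*(-⅐) = 26/9 + 9/7 = 263/63 ≈ 4.1746)
(24 + D)*h = (24 + 263/63)*30 = (1775/63)*30 = 17750/21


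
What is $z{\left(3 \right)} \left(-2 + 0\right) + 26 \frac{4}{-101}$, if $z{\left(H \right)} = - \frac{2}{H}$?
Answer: $\frac{92}{303} \approx 0.30363$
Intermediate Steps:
$z{\left(3 \right)} \left(-2 + 0\right) + 26 \frac{4}{-101} = - \frac{2}{3} \left(-2 + 0\right) + 26 \frac{4}{-101} = \left(-2\right) \frac{1}{3} \left(-2\right) + 26 \cdot 4 \left(- \frac{1}{101}\right) = \left(- \frac{2}{3}\right) \left(-2\right) + 26 \left(- \frac{4}{101}\right) = \frac{4}{3} - \frac{104}{101} = \frac{92}{303}$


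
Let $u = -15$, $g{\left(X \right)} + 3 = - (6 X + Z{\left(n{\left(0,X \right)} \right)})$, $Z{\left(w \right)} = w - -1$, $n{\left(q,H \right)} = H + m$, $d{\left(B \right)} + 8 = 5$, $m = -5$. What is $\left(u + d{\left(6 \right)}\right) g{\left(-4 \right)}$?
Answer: $-522$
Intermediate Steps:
$d{\left(B \right)} = -3$ ($d{\left(B \right)} = -8 + 5 = -3$)
$n{\left(q,H \right)} = -5 + H$ ($n{\left(q,H \right)} = H - 5 = -5 + H$)
$Z{\left(w \right)} = 1 + w$ ($Z{\left(w \right)} = w + 1 = 1 + w$)
$g{\left(X \right)} = 1 - 7 X$ ($g{\left(X \right)} = -3 - \left(6 X + \left(1 + \left(-5 + X\right)\right)\right) = -3 - \left(6 X + \left(-4 + X\right)\right) = -3 - \left(-4 + 7 X\right) = 1 - 7 X$)
$\left(u + d{\left(6 \right)}\right) g{\left(-4 \right)} = \left(-15 - 3\right) \left(1 - -28\right) = - 18 \left(1 + 28\right) = \left(-18\right) 29 = -522$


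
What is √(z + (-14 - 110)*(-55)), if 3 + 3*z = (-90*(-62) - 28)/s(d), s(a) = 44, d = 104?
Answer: √7471695/33 ≈ 82.832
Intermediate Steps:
z = 1355/33 (z = -1 + ((-90*(-62) - 28)/44)/3 = -1 + ((5580 - 28)*(1/44))/3 = -1 + (5552*(1/44))/3 = -1 + (⅓)*(1388/11) = -1 + 1388/33 = 1355/33 ≈ 41.061)
√(z + (-14 - 110)*(-55)) = √(1355/33 + (-14 - 110)*(-55)) = √(1355/33 - 124*(-55)) = √(1355/33 + 6820) = √(226415/33) = √7471695/33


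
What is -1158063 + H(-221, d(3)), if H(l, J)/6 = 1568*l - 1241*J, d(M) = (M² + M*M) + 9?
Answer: -3438273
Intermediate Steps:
d(M) = 9 + 2*M² (d(M) = (M² + M²) + 9 = 2*M² + 9 = 9 + 2*M²)
H(l, J) = -7446*J + 9408*l (H(l, J) = 6*(1568*l - 1241*J) = 6*(-1241*J + 1568*l) = -7446*J + 9408*l)
-1158063 + H(-221, d(3)) = -1158063 + (-7446*(9 + 2*3²) + 9408*(-221)) = -1158063 + (-7446*(9 + 2*9) - 2079168) = -1158063 + (-7446*(9 + 18) - 2079168) = -1158063 + (-7446*27 - 2079168) = -1158063 + (-201042 - 2079168) = -1158063 - 2280210 = -3438273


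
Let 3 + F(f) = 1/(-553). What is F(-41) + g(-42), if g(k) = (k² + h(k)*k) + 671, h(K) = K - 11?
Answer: 2575873/553 ≈ 4658.0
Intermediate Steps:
h(K) = -11 + K
F(f) = -1660/553 (F(f) = -3 + 1/(-553) = -3 - 1/553 = -1660/553)
g(k) = 671 + k² + k*(-11 + k) (g(k) = (k² + (-11 + k)*k) + 671 = (k² + k*(-11 + k)) + 671 = 671 + k² + k*(-11 + k))
F(-41) + g(-42) = -1660/553 + (671 + (-42)² - 42*(-11 - 42)) = -1660/553 + (671 + 1764 - 42*(-53)) = -1660/553 + (671 + 1764 + 2226) = -1660/553 + 4661 = 2575873/553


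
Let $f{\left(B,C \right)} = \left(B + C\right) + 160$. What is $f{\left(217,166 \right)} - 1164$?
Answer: $-621$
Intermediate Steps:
$f{\left(B,C \right)} = 160 + B + C$
$f{\left(217,166 \right)} - 1164 = \left(160 + 217 + 166\right) - 1164 = 543 - 1164 = -621$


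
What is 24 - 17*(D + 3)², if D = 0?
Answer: -129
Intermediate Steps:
24 - 17*(D + 3)² = 24 - 17*(0 + 3)² = 24 - 17*3² = 24 - 17*9 = 24 - 153 = -129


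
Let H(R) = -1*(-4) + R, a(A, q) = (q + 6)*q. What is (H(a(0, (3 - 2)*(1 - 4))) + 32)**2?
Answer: 729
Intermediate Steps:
a(A, q) = q*(6 + q) (a(A, q) = (6 + q)*q = q*(6 + q))
H(R) = 4 + R
(H(a(0, (3 - 2)*(1 - 4))) + 32)**2 = ((4 + ((3 - 2)*(1 - 4))*(6 + (3 - 2)*(1 - 4))) + 32)**2 = ((4 + (1*(-3))*(6 + 1*(-3))) + 32)**2 = ((4 - 3*(6 - 3)) + 32)**2 = ((4 - 3*3) + 32)**2 = ((4 - 9) + 32)**2 = (-5 + 32)**2 = 27**2 = 729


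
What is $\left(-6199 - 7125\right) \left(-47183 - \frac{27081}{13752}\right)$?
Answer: $\frac{240160546523}{382} \approx 6.2869 \cdot 10^{8}$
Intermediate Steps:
$\left(-6199 - 7125\right) \left(-47183 - \frac{27081}{13752}\right) = - 13324 \left(-47183 - \frac{3009}{1528}\right) = \left(-13324\right) \left(- \frac{72098633}{1528}\right) = \frac{240160546523}{382}$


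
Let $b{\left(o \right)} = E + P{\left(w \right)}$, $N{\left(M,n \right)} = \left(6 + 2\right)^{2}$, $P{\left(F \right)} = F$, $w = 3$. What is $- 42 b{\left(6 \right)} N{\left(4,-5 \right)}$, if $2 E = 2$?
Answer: $-10752$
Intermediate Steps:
$E = 1$ ($E = \frac{1}{2} \cdot 2 = 1$)
$N{\left(M,n \right)} = 64$ ($N{\left(M,n \right)} = 8^{2} = 64$)
$b{\left(o \right)} = 4$ ($b{\left(o \right)} = 1 + 3 = 4$)
$- 42 b{\left(6 \right)} N{\left(4,-5 \right)} = \left(-42\right) 4 \cdot 64 = \left(-168\right) 64 = -10752$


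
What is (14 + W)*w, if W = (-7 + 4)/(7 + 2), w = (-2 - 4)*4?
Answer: -328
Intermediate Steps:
w = -24 (w = -6*4 = -24)
W = -⅓ (W = -3/9 = -3*⅑ = -⅓ ≈ -0.33333)
(14 + W)*w = (14 - ⅓)*(-24) = (41/3)*(-24) = -328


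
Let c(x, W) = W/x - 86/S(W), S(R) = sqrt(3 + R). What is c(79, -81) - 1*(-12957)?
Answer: 1023522/79 + 43*I*sqrt(78)/39 ≈ 12956.0 + 9.7376*I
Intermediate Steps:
c(x, W) = -86/sqrt(3 + W) + W/x (c(x, W) = W/x - 86/sqrt(3 + W) = -86/sqrt(3 + W) + W/x)
c(79, -81) - 1*(-12957) = (-86/sqrt(3 - 81) - 81/79) - 1*(-12957) = (-(-43)*I*sqrt(78)/39 - 81*1/79) + 12957 = (-(-43)*I*sqrt(78)/39 - 81/79) + 12957 = (43*I*sqrt(78)/39 - 81/79) + 12957 = (-81/79 + 43*I*sqrt(78)/39) + 12957 = 1023522/79 + 43*I*sqrt(78)/39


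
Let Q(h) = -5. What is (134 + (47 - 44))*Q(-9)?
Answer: -685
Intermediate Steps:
(134 + (47 - 44))*Q(-9) = (134 + (47 - 44))*(-5) = (134 + 3)*(-5) = 137*(-5) = -685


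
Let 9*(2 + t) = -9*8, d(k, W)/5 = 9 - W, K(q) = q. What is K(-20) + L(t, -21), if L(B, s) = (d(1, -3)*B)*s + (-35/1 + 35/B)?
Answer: 25083/2 ≈ 12542.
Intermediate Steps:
d(k, W) = 45 - 5*W (d(k, W) = 5*(9 - W) = 45 - 5*W)
t = -10 (t = -2 + (-9*8)/9 = -2 + (⅑)*(-72) = -2 - 8 = -10)
L(B, s) = -35 + 35/B + 60*B*s (L(B, s) = ((45 - 5*(-3))*B)*s + (-35/1 + 35/B) = ((45 + 15)*B)*s + (-35*1 + 35/B) = (60*B)*s + (-35 + 35/B) = 60*B*s + (-35 + 35/B) = -35 + 35/B + 60*B*s)
K(-20) + L(t, -21) = -20 + (-35 + 35/(-10) + 60*(-10)*(-21)) = -20 + (-35 + 35*(-⅒) + 12600) = -20 + (-35 - 7/2 + 12600) = -20 + 25123/2 = 25083/2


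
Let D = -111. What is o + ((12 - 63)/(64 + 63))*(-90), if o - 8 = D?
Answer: -8491/127 ≈ -66.858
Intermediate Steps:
o = -103 (o = 8 - 111 = -103)
o + ((12 - 63)/(64 + 63))*(-90) = -103 + ((12 - 63)/(64 + 63))*(-90) = -103 - 51/127*(-90) = -103 + 4590/127 = -8491/127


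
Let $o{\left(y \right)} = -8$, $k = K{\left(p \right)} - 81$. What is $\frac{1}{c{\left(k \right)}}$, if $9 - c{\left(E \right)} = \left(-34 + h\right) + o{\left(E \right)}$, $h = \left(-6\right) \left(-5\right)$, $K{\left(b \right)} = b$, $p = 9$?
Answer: $\frac{1}{21} \approx 0.047619$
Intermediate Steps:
$k = -72$ ($k = 9 - 81 = -72$)
$h = 30$
$c{\left(E \right)} = 21$ ($c{\left(E \right)} = 9 - \left(\left(-34 + 30\right) - 8\right) = 9 - \left(-4 - 8\right) = 9 - -12 = 9 + 12 = 21$)
$\frac{1}{c{\left(k \right)}} = \frac{1}{21}$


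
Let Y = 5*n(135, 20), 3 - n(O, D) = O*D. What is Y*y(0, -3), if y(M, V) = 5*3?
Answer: -202275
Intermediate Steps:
y(M, V) = 15
n(O, D) = 3 - D*O (n(O, D) = 3 - O*D = 3 - D*O)
Y = -13485 (Y = 5*(3 - 1*20*135) = 5*(3 - 2700) = 5*(-2697) = -13485)
Y*y(0, -3) = -13485*15 = -202275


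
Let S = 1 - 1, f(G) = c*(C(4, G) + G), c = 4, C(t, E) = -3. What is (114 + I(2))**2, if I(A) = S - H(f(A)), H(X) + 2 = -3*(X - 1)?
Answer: 10201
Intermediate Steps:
f(G) = -12 + 4*G (f(G) = 4*(-3 + G) = -12 + 4*G)
H(X) = 1 - 3*X (H(X) = -2 - 3*(X - 1) = -2 - 3*(-1 + X) = -2 + (3 - 3*X) = 1 - 3*X)
S = 0
I(A) = -37 + 12*A (I(A) = 0 - (1 - 3*(-12 + 4*A)) = 0 - (1 + (36 - 12*A)) = 0 - (37 - 12*A) = 0 + (-37 + 12*A) = -37 + 12*A)
(114 + I(2))**2 = (114 + (-37 + 12*2))**2 = (114 + (-37 + 24))**2 = (114 - 13)**2 = 101**2 = 10201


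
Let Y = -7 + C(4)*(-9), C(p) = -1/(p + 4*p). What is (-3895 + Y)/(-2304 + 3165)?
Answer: -78031/17220 ≈ -4.5314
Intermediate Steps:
C(p) = -1/(5*p)
Y = -131/20 (Y = -7 - ⅕/4*(-9) = -7 - ⅕*¼*(-9) = -7 - 1/20*(-9) = -7 + 9/20 = -131/20 ≈ -6.5500)
(-3895 + Y)/(-2304 + 3165) = (-3895 - 131/20)/(-2304 + 3165) = -78031/20/861 = -78031/20*1/861 = -78031/17220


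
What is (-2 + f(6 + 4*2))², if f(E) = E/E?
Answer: 1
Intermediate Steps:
f(E) = 1
(-2 + f(6 + 4*2))² = (-2 + 1)² = (-1)² = 1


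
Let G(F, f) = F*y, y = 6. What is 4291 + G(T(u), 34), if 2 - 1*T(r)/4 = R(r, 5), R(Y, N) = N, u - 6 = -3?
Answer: 4219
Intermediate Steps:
u = 3 (u = 6 - 3 = 3)
T(r) = -12 (T(r) = 8 - 4*5 = 8 - 20 = -12)
G(F, f) = 6*F (G(F, f) = F*6 = 6*F)
4291 + G(T(u), 34) = 4291 + 6*(-12) = 4291 - 72 = 4219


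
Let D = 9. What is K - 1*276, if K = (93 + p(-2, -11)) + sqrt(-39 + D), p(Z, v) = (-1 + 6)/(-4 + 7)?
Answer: -544/3 + I*sqrt(30) ≈ -181.33 + 5.4772*I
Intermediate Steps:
p(Z, v) = 5/3
K = 284/3 + I*sqrt(30) (K = (93 + 5/3) + sqrt(-39 + 9) = 284/3 + sqrt(-30) = 284/3 + I*sqrt(30) ≈ 94.667 + 5.4772*I)
K - 1*276 = (284/3 + I*sqrt(30)) - 1*276 = (284/3 + I*sqrt(30)) - 276 = -544/3 + I*sqrt(30)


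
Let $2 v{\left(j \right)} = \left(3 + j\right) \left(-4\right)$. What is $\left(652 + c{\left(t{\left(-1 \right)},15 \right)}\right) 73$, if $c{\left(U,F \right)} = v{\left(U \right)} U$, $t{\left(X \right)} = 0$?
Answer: $47596$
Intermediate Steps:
$v{\left(j \right)} = -6 - 2 j$ ($v{\left(j \right)} = \frac{\left(3 + j\right) \left(-4\right)}{2} = \frac{-12 - 4 j}{2} = -6 - 2 j$)
$c{\left(U,F \right)} = U \left(-6 - 2 U\right)$ ($c{\left(U,F \right)} = \left(-6 - 2 U\right) U = U \left(-6 - 2 U\right)$)
$\left(652 + c{\left(t{\left(-1 \right)},15 \right)}\right) 73 = \left(652 - 0 \left(3 + 0\right)\right) 73 = \left(652 - 0 \cdot 3\right) 73 = \left(652 + 0\right) 73 = 652 \cdot 73 = 47596$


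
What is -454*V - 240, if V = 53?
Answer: -24302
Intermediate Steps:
-454*V - 240 = -454*53 - 240 = -24062 - 240 = -24302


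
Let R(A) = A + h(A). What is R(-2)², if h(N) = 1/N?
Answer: 25/4 ≈ 6.2500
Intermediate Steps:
R(A) = A + 1/A
R(-2)² = (-2 + 1/(-2))² = (-2 - ½)² = (-5/2)² = 25/4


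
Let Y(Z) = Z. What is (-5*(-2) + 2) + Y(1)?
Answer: 13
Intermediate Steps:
(-5*(-2) + 2) + Y(1) = (-5*(-2) + 2) + 1 = (10 + 2) + 1 = 12 + 1 = 13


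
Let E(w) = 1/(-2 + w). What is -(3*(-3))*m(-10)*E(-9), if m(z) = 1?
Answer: -9/11 ≈ -0.81818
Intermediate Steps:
-(3*(-3))*m(-10)*E(-9) = -(3*(-3))*1/(-2 - 9) = -(-9*1)/(-11) = -(-9)*(-1)/11 = -1*9/11 = -9/11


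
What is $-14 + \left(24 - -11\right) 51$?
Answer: $1771$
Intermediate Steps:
$-14 + \left(24 - -11\right) 51 = -14 + \left(24 + 11\right) 51 = -14 + 35 \cdot 51 = -14 + 1785 = 1771$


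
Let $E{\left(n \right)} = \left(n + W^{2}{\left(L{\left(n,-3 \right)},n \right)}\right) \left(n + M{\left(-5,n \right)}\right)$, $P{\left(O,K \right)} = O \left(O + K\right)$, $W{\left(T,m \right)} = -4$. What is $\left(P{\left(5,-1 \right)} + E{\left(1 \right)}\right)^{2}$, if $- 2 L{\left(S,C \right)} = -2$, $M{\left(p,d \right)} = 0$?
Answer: $1369$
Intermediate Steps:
$L{\left(S,C \right)} = 1$ ($L{\left(S,C \right)} = \left(- \frac{1}{2}\right) \left(-2\right) = 1$)
$P{\left(O,K \right)} = O \left(K + O\right)$
$E{\left(n \right)} = n \left(16 + n\right)$ ($E{\left(n \right)} = \left(n + \left(-4\right)^{2}\right) \left(n + 0\right) = \left(n + 16\right) n = \left(16 + n\right) n = n \left(16 + n\right)$)
$\left(P{\left(5,-1 \right)} + E{\left(1 \right)}\right)^{2} = \left(5 \left(-1 + 5\right) + 1 \left(16 + 1\right)\right)^{2} = \left(5 \cdot 4 + 1 \cdot 17\right)^{2} = \left(20 + 17\right)^{2} = 37^{2} = 1369$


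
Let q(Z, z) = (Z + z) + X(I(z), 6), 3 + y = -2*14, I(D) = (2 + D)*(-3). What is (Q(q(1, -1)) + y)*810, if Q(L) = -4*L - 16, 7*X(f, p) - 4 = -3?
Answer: -269730/7 ≈ -38533.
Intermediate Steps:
I(D) = -6 - 3*D
X(f, p) = ⅐ (X(f, p) = 4/7 + (⅐)*(-3) = 4/7 - 3/7 = ⅐)
y = -31 (y = -3 - 2*14 = -3 - 28 = -31)
q(Z, z) = ⅐ + Z + z (q(Z, z) = (Z + z) + ⅐ = ⅐ + Z + z)
Q(L) = -16 - 4*L
(Q(q(1, -1)) + y)*810 = ((-16 - 4*(⅐ + 1 - 1)) - 31)*810 = ((-16 - 4*⅐) - 31)*810 = ((-16 - 4/7) - 31)*810 = (-116/7 - 31)*810 = -333/7*810 = -269730/7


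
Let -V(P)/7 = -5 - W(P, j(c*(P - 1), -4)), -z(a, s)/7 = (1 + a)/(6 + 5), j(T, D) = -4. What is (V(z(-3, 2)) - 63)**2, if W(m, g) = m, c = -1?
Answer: 44100/121 ≈ 364.46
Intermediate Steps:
z(a, s) = -7/11 - 7*a/11 (z(a, s) = -7*(1 + a)/(6 + 5) = -7*(1 + a)/11 = -7*(1/11 + a/11) = -7/11 - 7*a/11)
V(P) = 35 + 7*P (V(P) = -7*(-5 - P) = 35 + 7*P)
(V(z(-3, 2)) - 63)**2 = ((35 + 7*(-7/11 - 7/11*(-3))) - 63)**2 = ((35 + 7*(-7/11 + 21/11)) - 63)**2 = ((35 + 7*(14/11)) - 63)**2 = ((35 + 98/11) - 63)**2 = (483/11 - 63)**2 = (-210/11)**2 = 44100/121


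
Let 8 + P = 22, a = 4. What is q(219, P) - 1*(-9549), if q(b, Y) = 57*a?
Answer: 9777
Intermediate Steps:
P = 14 (P = -8 + 22 = 14)
q(b, Y) = 228 (q(b, Y) = 57*4 = 228)
q(219, P) - 1*(-9549) = 228 - 1*(-9549) = 228 + 9549 = 9777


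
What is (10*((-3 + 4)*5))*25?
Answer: 1250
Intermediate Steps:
(10*((-3 + 4)*5))*25 = (10*(1*5))*25 = (10*5)*25 = 50*25 = 1250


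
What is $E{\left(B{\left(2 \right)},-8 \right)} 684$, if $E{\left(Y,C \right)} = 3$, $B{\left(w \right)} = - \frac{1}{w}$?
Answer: $2052$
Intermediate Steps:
$E{\left(B{\left(2 \right)},-8 \right)} 684 = 3 \cdot 684 = 2052$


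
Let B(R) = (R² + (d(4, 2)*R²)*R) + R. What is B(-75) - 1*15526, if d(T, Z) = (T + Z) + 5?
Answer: -4650601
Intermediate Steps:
d(T, Z) = 5 + T + Z
B(R) = R + R² + 11*R³ (B(R) = (R² + ((5 + 4 + 2)*R²)*R) + R = (R² + (11*R²)*R) + R = (R² + 11*R³) + R = R + R² + 11*R³)
B(-75) - 1*15526 = -75*(1 - 75 + 11*(-75)²) - 1*15526 = -75*(1 - 75 + 11*5625) - 15526 = -75*(1 - 75 + 61875) - 15526 = -75*61801 - 15526 = -4635075 - 15526 = -4650601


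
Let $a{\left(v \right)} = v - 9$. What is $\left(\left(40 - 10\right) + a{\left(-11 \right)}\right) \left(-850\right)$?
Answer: $-8500$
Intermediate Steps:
$a{\left(v \right)} = -9 + v$
$\left(\left(40 - 10\right) + a{\left(-11 \right)}\right) \left(-850\right) = \left(\left(40 - 10\right) - 20\right) \left(-850\right) = \left(30 - 20\right) \left(-850\right) = 10 \left(-850\right) = -8500$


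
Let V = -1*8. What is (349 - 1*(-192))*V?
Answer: -4328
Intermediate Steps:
V = -8
(349 - 1*(-192))*V = (349 - 1*(-192))*(-8) = (349 + 192)*(-8) = 541*(-8) = -4328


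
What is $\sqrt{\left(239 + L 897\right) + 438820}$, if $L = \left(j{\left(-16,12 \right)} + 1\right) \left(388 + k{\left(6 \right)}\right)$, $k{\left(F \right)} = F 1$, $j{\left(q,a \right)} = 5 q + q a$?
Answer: $i \sqrt{95337219} \approx 9764.1 i$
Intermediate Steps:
$j{\left(q,a \right)} = 5 q + a q$
$k{\left(F \right)} = F$
$L = -106774$ ($L = \left(- 16 \left(5 + 12\right) + 1\right) \left(388 + 6\right) = \left(\left(-16\right) 17 + 1\right) 394 = \left(-272 + 1\right) 394 = \left(-271\right) 394 = -106774$)
$\sqrt{\left(239 + L 897\right) + 438820} = \sqrt{\left(239 - 95776278\right) + 438820} = \sqrt{-95776039 + 438820} = \sqrt{-95337219} = i \sqrt{95337219}$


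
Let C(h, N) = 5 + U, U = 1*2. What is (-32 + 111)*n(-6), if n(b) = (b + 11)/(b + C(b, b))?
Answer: 395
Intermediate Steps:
U = 2
C(h, N) = 7 (C(h, N) = 5 + 2 = 7)
n(b) = (11 + b)/(7 + b) (n(b) = (b + 11)/(b + 7) = (11 + b)/(7 + b))
(-32 + 111)*n(-6) = (-32 + 111)*((11 - 6)/(7 - 6)) = 79*(5/1) = 79*(1*5) = 79*5 = 395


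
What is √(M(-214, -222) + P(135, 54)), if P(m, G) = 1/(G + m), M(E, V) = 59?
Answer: 4*√14637/63 ≈ 7.6815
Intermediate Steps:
√(M(-214, -222) + P(135, 54)) = √(59 + 1/(54 + 135)) = √(59 + 1/189) = √(11152/189) = 4*√14637/63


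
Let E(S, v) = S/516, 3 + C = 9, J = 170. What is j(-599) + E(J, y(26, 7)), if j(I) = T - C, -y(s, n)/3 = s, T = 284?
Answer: 71809/258 ≈ 278.33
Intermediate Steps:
C = 6 (C = -3 + 9 = 6)
y(s, n) = -3*s
E(S, v) = S/516 (E(S, v) = S*(1/516) = S/516)
j(I) = 278 (j(I) = 284 - 1*6 = 284 - 6 = 278)
j(-599) + E(J, y(26, 7)) = 278 + (1/516)*170 = 278 + 85/258 = 71809/258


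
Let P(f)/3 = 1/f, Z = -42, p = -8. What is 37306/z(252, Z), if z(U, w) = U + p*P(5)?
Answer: 93265/618 ≈ 150.91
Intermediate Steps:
P(f) = 3/f
z(U, w) = -24/5 + U (z(U, w) = U - 24/5 = -24/5 + U)
37306/z(252, Z) = 37306/(-24/5 + 252) = 37306/(1236/5) = 37306*(5/1236) = 93265/618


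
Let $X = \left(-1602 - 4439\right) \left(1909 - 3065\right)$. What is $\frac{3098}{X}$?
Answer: $\frac{1549}{3491698} \approx 0.00044362$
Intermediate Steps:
$X = 6983396$ ($X = \left(-6041\right) \left(-1156\right) = 6983396$)
$\frac{3098}{X} = \frac{3098}{6983396} = 3098 \cdot \frac{1}{6983396} = \frac{1549}{3491698}$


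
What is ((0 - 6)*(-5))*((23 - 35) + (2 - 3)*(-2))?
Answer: -300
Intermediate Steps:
((0 - 6)*(-5))*((23 - 35) + (2 - 3)*(-2)) = (-6*(-5))*(-12 - 1*(-2)) = 30*(-12 + 2) = 30*(-10) = -300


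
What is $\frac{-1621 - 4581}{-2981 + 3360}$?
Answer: $- \frac{6202}{379} \approx -16.364$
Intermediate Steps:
$\frac{-1621 - 4581}{-2981 + 3360} = - \frac{6202}{379}$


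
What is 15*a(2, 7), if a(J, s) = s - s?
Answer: 0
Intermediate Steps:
a(J, s) = 0
15*a(2, 7) = 15*0 = 0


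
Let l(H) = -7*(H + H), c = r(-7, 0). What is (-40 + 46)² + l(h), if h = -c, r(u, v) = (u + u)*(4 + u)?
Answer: 624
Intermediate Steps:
r(u, v) = 2*u*(4 + u) (r(u, v) = (2*u)*(4 + u) = 2*u*(4 + u))
c = 42 (c = 2*(-7)*(4 - 7) = 2*(-7)*(-3) = 42)
h = -42 (h = -1*42 = -42)
l(H) = -14*H
(-40 + 46)² + l(h) = (-40 + 46)² - 14*(-42) = 6² + 588 = 36 + 588 = 624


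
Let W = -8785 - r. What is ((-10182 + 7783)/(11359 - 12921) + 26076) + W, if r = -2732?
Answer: 31278325/1562 ≈ 20025.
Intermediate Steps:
W = -6053 (W = -8785 - 1*(-2732) = -8785 + 2732 = -6053)
((-10182 + 7783)/(11359 - 12921) + 26076) + W = ((-10182 + 7783)/(11359 - 12921) + 26076) - 6053 = (-2399/(-1562) + 26076) - 6053 = (-2399*(-1/1562) + 26076) - 6053 = (2399/1562 + 26076) - 6053 = 40733111/1562 - 6053 = 31278325/1562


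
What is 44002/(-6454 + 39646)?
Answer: 22001/16596 ≈ 1.3257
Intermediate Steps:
44002/(-6454 + 39646) = 44002/33192 = 44002*(1/33192) = 22001/16596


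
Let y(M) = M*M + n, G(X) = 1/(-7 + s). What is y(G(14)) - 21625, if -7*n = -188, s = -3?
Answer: -15118693/700 ≈ -21598.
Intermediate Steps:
n = 188/7 (n = -⅐*(-188) = 188/7 ≈ 26.857)
G(X) = -⅒ (G(X) = 1/(-7 - 3) = 1/(-10) = -⅒)
y(M) = 188/7 + M² (y(M) = M*M + 188/7 = M² + 188/7 = 188/7 + M²)
y(G(14)) - 21625 = (188/7 + (-⅒)²) - 21625 = (188/7 + 1/100) - 21625 = 18807/700 - 21625 = -15118693/700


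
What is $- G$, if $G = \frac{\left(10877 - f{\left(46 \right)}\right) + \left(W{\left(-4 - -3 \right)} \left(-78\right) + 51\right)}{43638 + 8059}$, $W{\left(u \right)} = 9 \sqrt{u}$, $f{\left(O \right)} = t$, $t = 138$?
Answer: $- \frac{10790}{51697} + \frac{702 i}{51697} \approx -0.20872 + 0.013579 i$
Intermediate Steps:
$f{\left(O \right)} = 138$
$G = \frac{10790}{51697} - \frac{702 i}{51697}$ ($G = \frac{\left(10877 - 138\right) + \left(9 \sqrt{-4 - -3} \left(-78\right) + 51\right)}{43638 + 8059} = \frac{\left(10877 - 138\right) + \left(9 \sqrt{-4 + 3} \left(-78\right) + 51\right)}{51697} = \left(10739 + \left(9 \sqrt{-1} \left(-78\right) + 51\right)\right) \frac{1}{51697} = \left(10739 + \left(9 i \left(-78\right) + 51\right)\right) \frac{1}{51697} = \left(10739 + \left(- 702 i + 51\right)\right) \frac{1}{51697} = \left(10739 + \left(51 - 702 i\right)\right) \frac{1}{51697} = \left(10790 - 702 i\right) \frac{1}{51697} = \frac{10790}{51697} - \frac{702 i}{51697} \approx 0.20872 - 0.013579 i$)
$- G = - (\frac{10790}{51697} - \frac{702 i}{51697}) = - \frac{10790}{51697} + \frac{702 i}{51697}$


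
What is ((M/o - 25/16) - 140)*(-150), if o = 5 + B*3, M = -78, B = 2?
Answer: 1962225/88 ≈ 22298.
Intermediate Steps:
o = 11 (o = 5 + 2*3 = 5 + 6 = 11)
((M/o - 25/16) - 140)*(-150) = ((-78/11 - 25/16) - 140)*(-150) = (-1523/176 - 140)*(-150) = -26163/176*(-150) = 1962225/88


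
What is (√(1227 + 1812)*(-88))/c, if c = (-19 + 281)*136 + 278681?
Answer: -88*√3039/314313 ≈ -0.015434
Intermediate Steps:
c = 314313 (c = 262*136 + 278681 = 35632 + 278681 = 314313)
(√(1227 + 1812)*(-88))/c = (√(1227 + 1812)*(-88))/314313 = (√3039*(-88))*(1/314313) = -88*√3039*(1/314313) = -88*√3039/314313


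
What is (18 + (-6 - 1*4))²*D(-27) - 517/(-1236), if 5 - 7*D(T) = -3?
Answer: 636451/8652 ≈ 73.561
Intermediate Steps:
D(T) = 8/7 (D(T) = 5/7 - ⅐*(-3) = 5/7 + 3/7 = 8/7)
(18 + (-6 - 1*4))²*D(-27) - 517/(-1236) = (18 + (-6 - 1*4))²*(8/7) - 517/(-1236) = (18 + (-6 - 4))²*(8/7) - 517*(-1/1236) = (18 - 10)²*(8/7) + 517/1236 = 8²*(8/7) + 517/1236 = 64*(8/7) + 517/1236 = 512/7 + 517/1236 = 636451/8652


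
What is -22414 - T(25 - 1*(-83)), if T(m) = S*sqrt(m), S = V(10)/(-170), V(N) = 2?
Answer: -22414 + 6*sqrt(3)/85 ≈ -22414.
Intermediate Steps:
S = -1/85 (S = 2/(-170) = 2*(-1/170) = -1/85 ≈ -0.011765)
T(m) = -sqrt(m)/85
-22414 - T(25 - 1*(-83)) = -22414 - (-1)*sqrt(25 - 1*(-83))/85 = -22414 - (-1)*sqrt(25 + 83)/85 = -22414 - (-1)*sqrt(108)/85 = -22414 - (-1)*6*sqrt(3)/85 = -22414 - (-6)*sqrt(3)/85 = -22414 + 6*sqrt(3)/85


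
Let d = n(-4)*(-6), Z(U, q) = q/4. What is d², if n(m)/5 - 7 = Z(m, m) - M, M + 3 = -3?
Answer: 129600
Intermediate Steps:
M = -6 (M = -3 - 3 = -6)
Z(U, q) = q/4 (Z(U, q) = q*(¼) = q/4)
n(m) = 65 + 5*m/4 (n(m) = 35 + 5*(m/4 - 1*(-6)) = 35 + 5*(m/4 + 6) = 35 + 5*(6 + m/4) = 35 + (30 + 5*m/4) = 65 + 5*m/4)
d = -360 (d = (65 + (5/4)*(-4))*(-6) = (65 - 5)*(-6) = 60*(-6) = -360)
d² = (-360)² = 129600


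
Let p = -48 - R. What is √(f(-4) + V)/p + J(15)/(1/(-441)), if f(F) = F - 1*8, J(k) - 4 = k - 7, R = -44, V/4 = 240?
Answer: -5292 - √237/2 ≈ -5299.7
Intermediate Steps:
V = 960 (V = 4*240 = 960)
J(k) = -3 + k (J(k) = 4 + (k - 7) = 4 + (-7 + k) = -3 + k)
f(F) = -8 + F (f(F) = F - 8 = -8 + F)
p = -4 (p = -48 - 1*(-44) = -48 + 44 = -4)
√(f(-4) + V)/p + J(15)/(1/(-441)) = √((-8 - 4) + 960)/(-4) + (-3 + 15)/(1/(-441)) = √(-12 + 960)*(-¼) + 12/(-1/441) = √948*(-¼) + 12*(-441) = (2*√237)*(-¼) - 5292 = -√237/2 - 5292 = -5292 - √237/2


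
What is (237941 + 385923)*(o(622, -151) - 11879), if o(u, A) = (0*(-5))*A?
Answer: -7410880456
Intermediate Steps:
o(u, A) = 0 (o(u, A) = 0*A = 0)
(237941 + 385923)*(o(622, -151) - 11879) = (237941 + 385923)*(0 - 11879) = 623864*(-11879) = -7410880456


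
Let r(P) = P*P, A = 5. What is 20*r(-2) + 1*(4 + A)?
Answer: 89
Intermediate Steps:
r(P) = P**2
20*r(-2) + 1*(4 + A) = 20*(-2)**2 + 1*(4 + 5) = 20*4 + 1*9 = 80 + 9 = 89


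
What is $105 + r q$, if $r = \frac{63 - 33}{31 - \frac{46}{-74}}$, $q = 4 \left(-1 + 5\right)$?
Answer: $\frac{4687}{39} \approx 120.18$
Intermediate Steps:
$q = 16$ ($q = 4 \cdot 4 = 16$)
$r = \frac{37}{39}$ ($r = \frac{30}{31 - - \frac{23}{37}} = \frac{30}{31 + \frac{23}{37}} = \frac{30}{\frac{1170}{37}} = 30 \cdot \frac{37}{1170} = \frac{37}{39} \approx 0.94872$)
$105 + r q = 105 + \frac{37}{39} \cdot 16 = 105 + \frac{592}{39} = \frac{4687}{39}$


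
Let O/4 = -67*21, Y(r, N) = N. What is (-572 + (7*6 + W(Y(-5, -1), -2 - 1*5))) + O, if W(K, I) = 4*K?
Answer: -6162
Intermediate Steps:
O = -5628 (O = 4*(-67*21) = 4*(-1407) = -5628)
(-572 + (7*6 + W(Y(-5, -1), -2 - 1*5))) + O = (-572 + (7*6 + 4*(-1))) - 5628 = (-572 + (42 - 4)) - 5628 = (-572 + 38) - 5628 = -534 - 5628 = -6162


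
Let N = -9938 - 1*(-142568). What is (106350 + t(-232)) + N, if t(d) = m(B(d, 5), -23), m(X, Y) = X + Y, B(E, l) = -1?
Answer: 238956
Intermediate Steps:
N = 132630 (N = -9938 + 142568 = 132630)
t(d) = -24 (t(d) = -1 - 23 = -24)
(106350 + t(-232)) + N = (106350 - 24) + 132630 = 106326 + 132630 = 238956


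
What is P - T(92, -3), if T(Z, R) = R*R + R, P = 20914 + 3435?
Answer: 24343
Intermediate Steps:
P = 24349
T(Z, R) = R + R² (T(Z, R) = R² + R = R + R²)
P - T(92, -3) = 24349 - (-3)*(1 - 3) = 24349 - (-3)*(-2) = 24349 - 1*6 = 24349 - 6 = 24343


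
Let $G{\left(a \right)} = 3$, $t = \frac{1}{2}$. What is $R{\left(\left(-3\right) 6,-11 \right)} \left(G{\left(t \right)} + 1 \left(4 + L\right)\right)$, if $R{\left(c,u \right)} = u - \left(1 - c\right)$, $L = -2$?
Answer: $-150$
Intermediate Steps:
$t = \frac{1}{2} \approx 0.5$
$R{\left(c,u \right)} = -1 + c + u$ ($R{\left(c,u \right)} = u + \left(-1 + c\right) = -1 + c + u$)
$R{\left(\left(-3\right) 6,-11 \right)} \left(G{\left(t \right)} + 1 \left(4 + L\right)\right) = \left(-1 - 18 - 11\right) \left(3 + 1 \left(4 - 2\right)\right) = \left(-1 - 18 - 11\right) \left(3 + 1 \cdot 2\right) = - 30 \left(3 + 2\right) = \left(-30\right) 5 = -150$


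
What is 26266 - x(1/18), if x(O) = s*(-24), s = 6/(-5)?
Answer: 131186/5 ≈ 26237.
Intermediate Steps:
s = -6/5 (s = 6*(-1/5) = -6/5 ≈ -1.2000)
x(O) = 144/5 (x(O) = -6/5*(-24) = 144/5)
26266 - x(1/18) = 26266 - 1*144/5 = 26266 - 144/5 = 131186/5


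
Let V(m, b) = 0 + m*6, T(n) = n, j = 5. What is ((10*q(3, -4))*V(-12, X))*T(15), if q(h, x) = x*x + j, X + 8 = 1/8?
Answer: -226800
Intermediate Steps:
X = -63/8 (X = -8 + 1/8 = -8 + ⅛ = -63/8 ≈ -7.8750)
q(h, x) = 5 + x² (q(h, x) = x*x + 5 = x² + 5 = 5 + x²)
V(m, b) = 6*m (V(m, b) = 0 + 6*m = 6*m)
((10*q(3, -4))*V(-12, X))*T(15) = ((10*(5 + (-4)²))*(6*(-12)))*15 = ((10*(5 + 16))*(-72))*15 = ((10*21)*(-72))*15 = (210*(-72))*15 = -15120*15 = -226800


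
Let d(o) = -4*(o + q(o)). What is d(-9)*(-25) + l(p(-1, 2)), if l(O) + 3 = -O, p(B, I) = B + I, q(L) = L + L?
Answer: -2704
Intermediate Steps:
q(L) = 2*L
d(o) = -12*o (d(o) = -4*(o + 2*o) = -12*o)
l(O) = -3 - O
d(-9)*(-25) + l(p(-1, 2)) = -12*(-9)*(-25) + (-3 - (-1 + 2)) = 108*(-25) + (-3 - 1*1) = -2700 + (-3 - 1) = -2700 - 4 = -2704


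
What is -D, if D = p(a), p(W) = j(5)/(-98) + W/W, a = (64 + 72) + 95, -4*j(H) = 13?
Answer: -405/392 ≈ -1.0332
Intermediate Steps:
j(H) = -13/4 (j(H) = -¼*13 = -13/4)
a = 231 (a = 136 + 95 = 231)
p(W) = 405/392 (p(W) = -13/4/(-98) + W/W = -13/4*(-1/98) + 1 = 13/392 + 1 = 405/392)
D = 405/392 ≈ 1.0332
-D = -1*405/392 = -405/392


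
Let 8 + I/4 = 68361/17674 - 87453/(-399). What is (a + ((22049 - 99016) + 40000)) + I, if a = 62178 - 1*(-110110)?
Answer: 160056616343/1175321 ≈ 1.3618e+5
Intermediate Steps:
a = 172288 (a = 62178 + 110110 = 172288)
I = 1011003302/1175321 (I = -32 + 4*(68361/17674 - 87453/(-399)) = -32 + 4*(68361*(1/17674) - 87453*(-1/399)) = -32 + 4*(68361/17674 + 29151/133) = -32 + 4*(524306787/2350642) = -32 + 1048613574/1175321 = 1011003302/1175321 ≈ 860.19)
(a + ((22049 - 99016) + 40000)) + I = (172288 + ((22049 - 99016) + 40000)) + 1011003302/1175321 = (172288 + (-76967 + 40000)) + 1011003302/1175321 = (172288 - 36967) + 1011003302/1175321 = 135321 + 1011003302/1175321 = 160056616343/1175321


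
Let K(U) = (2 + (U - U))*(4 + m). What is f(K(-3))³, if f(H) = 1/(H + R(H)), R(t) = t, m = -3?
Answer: 1/64 ≈ 0.015625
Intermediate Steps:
K(U) = 2 (K(U) = (2 + (U - U))*(4 - 3) = (2 + 0)*1 = 2*1 = 2)
f(H) = 1/(2*H) (f(H) = 1/(H + H) = 1/(2*H))
f(K(-3))³ = ((½)/2)³ = ((½)*(½))³ = (¼)³ = 1/64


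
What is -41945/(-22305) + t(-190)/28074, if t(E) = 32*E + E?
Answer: 34590386/20873019 ≈ 1.6572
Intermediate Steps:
t(E) = 33*E
-41945/(-22305) + t(-190)/28074 = -41945/(-22305) + (33*(-190))/28074 = -41945*(-1/22305) - 6270*1/28074 = 8389/4461 - 1045/4679 = 34590386/20873019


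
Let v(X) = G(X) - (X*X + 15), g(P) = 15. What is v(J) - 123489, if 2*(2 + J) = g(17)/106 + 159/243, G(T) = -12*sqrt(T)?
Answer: -36419317989457/294877584 - 2*I*sqrt(1458083)/159 ≈ -1.2351e+5 - 15.189*I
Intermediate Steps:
J = -27511/17172 (J = -2 + (15/106 + 159/243)/2 = -2 + (15*(1/106) + 159*(1/243))/2 = -2 + (15/106 + 53/81)/2 = -2 + (1/2)*(6833/8586) = -2 + 6833/17172 = -27511/17172 ≈ -1.6021)
v(X) = -15 - X**2 - 12*sqrt(X) (v(X) = -12*sqrt(X) - (X*X + 15) = -12*sqrt(X) - (X**2 + 15) = -12*sqrt(X) - (15 + X**2) = -12*sqrt(X) + (-15 - X**2) = -15 - X**2 - 12*sqrt(X))
v(J) - 123489 = (-15 - (-27511/17172)**2 - 2*I*sqrt(1458083)/159) - 123489 = (-15 - 1*756855121/294877584 - 2*I*sqrt(1458083)/159) - 123489 = (-15 - 756855121/294877584 - 2*I*sqrt(1458083)/159) - 123489 = (-5180018881/294877584 - 2*I*sqrt(1458083)/159) - 123489 = -36419317989457/294877584 - 2*I*sqrt(1458083)/159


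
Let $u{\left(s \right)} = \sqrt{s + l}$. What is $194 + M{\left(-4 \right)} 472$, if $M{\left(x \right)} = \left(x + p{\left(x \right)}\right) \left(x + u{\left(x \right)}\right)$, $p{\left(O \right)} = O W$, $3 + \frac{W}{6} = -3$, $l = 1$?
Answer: $-264126 + 66080 i \sqrt{3} \approx -2.6413 \cdot 10^{5} + 1.1445 \cdot 10^{5} i$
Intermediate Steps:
$W = -36$ ($W = -18 + 6 \left(-3\right) = -18 - 18 = -36$)
$u{\left(s \right)} = \sqrt{1 + s}$ ($u{\left(s \right)} = \sqrt{s + 1} = \sqrt{1 + s}$)
$p{\left(O \right)} = - 36 O$ ($p{\left(O \right)} = O \left(-36\right) = - 36 O$)
$M{\left(x \right)} = - 35 x \left(x + \sqrt{1 + x}\right)$ ($M{\left(x \right)} = \left(x - 36 x\right) \left(x + \sqrt{1 + x}\right) = - 35 x \left(x + \sqrt{1 + x}\right)$)
$194 + M{\left(-4 \right)} 472 = 194 + 35 \left(-4\right) \left(\left(-1\right) \left(-4\right) - \sqrt{1 - 4}\right) 472 = 194 + 35 \left(-4\right) \left(4 - \sqrt{-3}\right) 472 = 194 + 35 \left(-4\right) \left(4 - i \sqrt{3}\right) 472 = 194 + \left(-560 + 140 i \sqrt{3}\right) 472 = 194 - \left(264320 - 66080 i \sqrt{3}\right) = -264126 + 66080 i \sqrt{3}$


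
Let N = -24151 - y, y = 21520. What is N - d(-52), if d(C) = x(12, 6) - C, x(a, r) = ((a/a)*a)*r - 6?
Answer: -45789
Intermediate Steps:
x(a, r) = -6 + a*r (x(a, r) = (1*a)*r - 6 = a*r - 6 = -6 + a*r)
N = -45671 (N = -24151 - 1*21520 = -24151 - 21520 = -45671)
d(C) = 66 - C (d(C) = (-6 + 12*6) - C = (-6 + 72) - C = 66 - C)
N - d(-52) = -45671 - (66 - 1*(-52)) = -45671 - (66 + 52) = -45671 - 1*118 = -45671 - 118 = -45789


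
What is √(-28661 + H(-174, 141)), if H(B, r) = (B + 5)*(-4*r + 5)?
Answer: √65810 ≈ 256.53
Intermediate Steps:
H(B, r) = (5 + B)*(5 - 4*r)
√(-28661 + H(-174, 141)) = √(-28661 + (25 - 20*141 + 5*(-174) - 4*(-174)*141)) = √(-28661 + (25 - 2820 - 870 + 98136)) = √(-28661 + 94471) = √65810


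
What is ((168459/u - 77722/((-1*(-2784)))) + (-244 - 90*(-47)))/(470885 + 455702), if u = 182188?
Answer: 251006697829/58746935259888 ≈ 0.0042727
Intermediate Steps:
((168459/u - 77722/((-1*(-2784)))) + (-244 - 90*(-47)))/(470885 + 455702) = ((168459/182188 - 77722/((-1*(-2784)))) + (-244 - 90*(-47)))/(470885 + 455702) = ((168459*(1/182188) - 77722/2784) + (-244 + 4230))/926587 = ((168459/182188 - 77722*1/2784) + 3986)*(1/926587) = ((168459/182188 - 38861/1392) + 3986)*(1/926587) = (-1711378235/63401424 + 3986)*(1/926587) = (251006697829/63401424)*(1/926587) = 251006697829/58746935259888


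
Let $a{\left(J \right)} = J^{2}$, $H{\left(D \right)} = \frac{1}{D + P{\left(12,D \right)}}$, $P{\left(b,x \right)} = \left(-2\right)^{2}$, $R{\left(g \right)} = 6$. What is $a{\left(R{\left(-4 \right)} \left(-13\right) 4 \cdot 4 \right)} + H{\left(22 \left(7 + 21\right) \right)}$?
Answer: $\frac{965652481}{620} \approx 1.5575 \cdot 10^{6}$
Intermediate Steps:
$P{\left(b,x \right)} = 4$
$H{\left(D \right)} = \frac{1}{4 + D}$ ($H{\left(D \right)} = \frac{1}{D + 4} = \frac{1}{4 + D}$)
$a{\left(R{\left(-4 \right)} \left(-13\right) 4 \cdot 4 \right)} + H{\left(22 \left(7 + 21\right) \right)} = \left(6 \left(-13\right) 4 \cdot 4\right)^{2} + \frac{1}{4 + 22 \left(7 + 21\right)} = \left(\left(-78\right) 16\right)^{2} + \frac{1}{4 + 22 \cdot 28} = \left(-1248\right)^{2} + \frac{1}{4 + 616} = 1557504 + \frac{1}{620} = \frac{965652481}{620}$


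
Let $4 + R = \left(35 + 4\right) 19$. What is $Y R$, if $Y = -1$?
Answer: $-737$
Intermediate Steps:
$R = 737$ ($R = -4 + \left(35 + 4\right) 19 = -4 + 39 \cdot 19 = -4 + 741 = 737$)
$Y R = \left(-1\right) 737 = -737$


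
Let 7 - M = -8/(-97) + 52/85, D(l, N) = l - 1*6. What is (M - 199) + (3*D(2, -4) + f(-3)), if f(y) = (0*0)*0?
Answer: -1687704/8245 ≈ -204.69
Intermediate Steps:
f(y) = 0 (f(y) = 0*0 = 0)
D(l, N) = -6 + l (D(l, N) = l - 6 = -6 + l)
M = 51991/8245 (M = 7 - (-8/(-97) + 52/85) = 7 - (-8*(-1/97) + 52*(1/85)) = 7 - (8/97 + 52/85) = 7 - 1*5724/8245 = 7 - 5724/8245 = 51991/8245 ≈ 6.3058)
(M - 199) + (3*D(2, -4) + f(-3)) = (51991/8245 - 199) + (3*(-6 + 2) + 0) = -1588764/8245 + (3*(-4) + 0) = -1588764/8245 + (-12 + 0) = -1588764/8245 - 12 = -1687704/8245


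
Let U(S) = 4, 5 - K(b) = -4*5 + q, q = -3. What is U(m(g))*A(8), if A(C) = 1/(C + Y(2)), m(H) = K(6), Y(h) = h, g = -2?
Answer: ⅖ ≈ 0.40000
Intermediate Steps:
K(b) = 28 (K(b) = 5 - (-4*5 - 3) = 5 - (-20 - 3) = 5 - 1*(-23) = 5 + 23 = 28)
m(H) = 28
A(C) = 1/(2 + C) (A(C) = 1/(C + 2) = 1/(2 + C))
U(m(g))*A(8) = 4/(2 + 8) = 4/10 = 4*(⅒) = ⅖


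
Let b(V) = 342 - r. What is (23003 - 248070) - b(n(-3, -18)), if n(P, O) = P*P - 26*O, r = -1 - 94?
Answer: -225504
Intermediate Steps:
r = -95
n(P, O) = P² - 26*O
b(V) = 437 (b(V) = 342 - 1*(-95) = 342 + 95 = 437)
(23003 - 248070) - b(n(-3, -18)) = (23003 - 248070) - 1*437 = -225067 - 437 = -225504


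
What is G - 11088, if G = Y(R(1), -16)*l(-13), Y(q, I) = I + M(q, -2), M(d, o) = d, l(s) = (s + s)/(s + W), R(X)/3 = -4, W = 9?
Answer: -11270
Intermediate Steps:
R(X) = -12 (R(X) = 3*(-4) = -12)
l(s) = 2*s/(9 + s) (l(s) = (s + s)/(s + 9) = (2*s)/(9 + s) = 2*s/(9 + s))
Y(q, I) = I + q
G = -182 (G = (-16 - 12)*(2*(-13)/(9 - 13)) = -56*(-13)/(-4) = -56*(-13)*(-1)/4 = -28*13/2 = -182)
G - 11088 = -182 - 11088 = -11270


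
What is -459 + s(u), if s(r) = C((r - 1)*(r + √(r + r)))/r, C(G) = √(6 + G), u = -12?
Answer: -459 - √(162 - 26*I*√6)/12 ≈ -460.08 + 0.20471*I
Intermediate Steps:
s(r) = √(6 + (-1 + r)*(r + √2*√r))/r (s(r) = √(6 + (r - 1)*(r + √(r + r)))/r = √(6 + (-1 + r)*(r + √(2*r)))/r = √(6 + (-1 + r)*(r + √2*√r))/r)
-459 + s(u) = -459 + √(6 + (-12)² - 1*(-12) + √2*(-12)^(3/2) - √2*√(-12))/(-12) = -459 - √(6 + 144 + 12 + √2*(-24*I*√3) - √2*2*I*√3)/12 = -459 - √(6 + 144 + 12 - 24*I*√6 - 2*I*√6)/12 = -459 - √(162 - 26*I*√6)/12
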